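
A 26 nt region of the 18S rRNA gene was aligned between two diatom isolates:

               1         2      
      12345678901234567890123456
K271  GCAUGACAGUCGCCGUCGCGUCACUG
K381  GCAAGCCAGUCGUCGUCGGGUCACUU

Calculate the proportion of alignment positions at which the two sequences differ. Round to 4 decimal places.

0.1923

Mismatches occur at site 4 (U↔A), site 6 (A↔C), site 13 (C↔U), site 19 (C↔G), site 26 (G↔U).
There are 5 differences over 26 sites, so p = 5/26 = 0.1923.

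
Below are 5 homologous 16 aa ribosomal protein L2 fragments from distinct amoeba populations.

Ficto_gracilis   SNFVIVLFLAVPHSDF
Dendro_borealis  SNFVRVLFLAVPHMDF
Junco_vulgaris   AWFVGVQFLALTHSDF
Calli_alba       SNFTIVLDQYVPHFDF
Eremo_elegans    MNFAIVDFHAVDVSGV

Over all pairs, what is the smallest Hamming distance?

Pairwise Hamming distances:
  Ficto_gracilis vs Dendro_borealis: 2
  Ficto_gracilis vs Junco_vulgaris: 6
  Ficto_gracilis vs Calli_alba: 5
  Ficto_gracilis vs Eremo_elegans: 8
  Dendro_borealis vs Junco_vulgaris: 7
  Dendro_borealis vs Calli_alba: 6
  Dendro_borealis vs Eremo_elegans: 10
  Junco_vulgaris vs Calli_alba: 11
  Junco_vulgaris vs Eremo_elegans: 11
  Calli_alba vs Eremo_elegans: 11
The smallest is 2, between Ficto_gracilis and Dendro_borealis.

2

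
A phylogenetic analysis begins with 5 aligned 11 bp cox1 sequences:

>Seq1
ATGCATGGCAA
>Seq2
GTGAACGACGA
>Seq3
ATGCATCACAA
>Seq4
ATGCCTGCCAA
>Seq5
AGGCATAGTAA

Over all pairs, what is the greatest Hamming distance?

Pairwise Hamming distances:
  Seq1 vs Seq2: 5
  Seq1 vs Seq3: 2
  Seq1 vs Seq4: 2
  Seq1 vs Seq5: 3
  Seq2 vs Seq3: 5
  Seq2 vs Seq4: 6
  Seq2 vs Seq5: 8
  Seq3 vs Seq4: 3
  Seq3 vs Seq5: 4
  Seq4 vs Seq5: 5
The largest is 8, between Seq2 and Seq5.

8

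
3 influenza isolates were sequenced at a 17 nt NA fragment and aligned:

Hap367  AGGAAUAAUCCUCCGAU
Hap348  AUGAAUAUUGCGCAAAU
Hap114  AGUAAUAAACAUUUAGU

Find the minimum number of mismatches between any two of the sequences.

Pairwise Hamming distances:
  Hap367 vs Hap348: 6
  Hap367 vs Hap114: 7
  Hap348 vs Hap114: 10
The smallest is 6, between Hap367 and Hap348.

6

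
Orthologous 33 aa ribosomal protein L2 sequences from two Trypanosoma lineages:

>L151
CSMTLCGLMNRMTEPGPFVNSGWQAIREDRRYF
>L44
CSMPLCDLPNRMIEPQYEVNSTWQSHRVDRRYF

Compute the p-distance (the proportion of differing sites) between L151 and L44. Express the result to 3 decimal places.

Mismatches occur at site 4 (T↔P), site 7 (G↔D), site 9 (M↔P), site 13 (T↔I), site 16 (G↔Q), site 17 (P↔Y), site 18 (F↔E), site 22 (G↔T), site 25 (A↔S), site 26 (I↔H), site 28 (E↔V).
There are 11 differences over 33 sites, so p = 11/33 = 0.333.

0.333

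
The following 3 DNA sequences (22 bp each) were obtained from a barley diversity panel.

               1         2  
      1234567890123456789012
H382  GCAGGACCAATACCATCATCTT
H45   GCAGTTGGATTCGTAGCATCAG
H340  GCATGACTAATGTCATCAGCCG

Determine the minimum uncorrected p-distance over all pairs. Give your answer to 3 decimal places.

0.318

Pairwise Hamming distances:
  H382 vs H45: 11
  H382 vs H340: 7
  H45 vs H340: 12
The smallest is 7 mismatches, between H382 and H340; p = 7/22 = 0.318.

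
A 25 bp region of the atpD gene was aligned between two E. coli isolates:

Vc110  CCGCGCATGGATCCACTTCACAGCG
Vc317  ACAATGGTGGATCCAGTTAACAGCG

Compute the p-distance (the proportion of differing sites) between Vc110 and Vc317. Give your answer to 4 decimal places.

0.3200

Differing sites — 1:C/A; 3:G/A; 4:C/A; 5:G/T; 6:C/G; 7:A/G; 16:C/G; 19:C/A.
There are 8 differences over 25 sites, so p = 8/25 = 0.3200.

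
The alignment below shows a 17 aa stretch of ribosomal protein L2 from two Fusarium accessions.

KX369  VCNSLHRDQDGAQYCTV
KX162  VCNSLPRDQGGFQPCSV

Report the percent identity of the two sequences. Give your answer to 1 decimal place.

The sequences differ at positions 6 (H/P), 10 (D/G), 12 (A/F), 14 (Y/P), 16 (T/S).
12 of the 17 sites match, so the percent identity is 12/17 × 100 = 70.6%.

70.6%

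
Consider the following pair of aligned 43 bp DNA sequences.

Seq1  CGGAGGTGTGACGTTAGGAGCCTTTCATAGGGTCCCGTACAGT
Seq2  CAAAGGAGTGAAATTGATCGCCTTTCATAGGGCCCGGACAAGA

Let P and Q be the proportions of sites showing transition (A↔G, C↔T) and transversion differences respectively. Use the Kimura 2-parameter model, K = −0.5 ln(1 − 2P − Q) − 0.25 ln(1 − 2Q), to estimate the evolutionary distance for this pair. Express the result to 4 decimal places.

0.4707

Mismatches occur at site 2 (G→A, transition), site 3 (G→A, transition), site 7 (T→A, transversion), site 12 (C→A, transversion), site 13 (G→A, transition), site 16 (A→G, transition), site 17 (G→A, transition), site 18 (G→T, transversion), site 19 (A→C, transversion), site 33 (T→C, transition), site 36 (C→G, transversion), site 38 (T→A, transversion), site 39 (A→C, transversion), site 40 (C→A, transversion), site 43 (T→A, transversion).
Of the 15 differences, 6 transitions and 9 transversions over 43 sites: P = 6/43 = 0.139535, Q = 9/43 = 0.209302.
d = −0.5·ln(0.511628) − 0.25·ln(0.581396) = −0.5·(-0.670157) − 0.25·(-0.542323) = 0.4707.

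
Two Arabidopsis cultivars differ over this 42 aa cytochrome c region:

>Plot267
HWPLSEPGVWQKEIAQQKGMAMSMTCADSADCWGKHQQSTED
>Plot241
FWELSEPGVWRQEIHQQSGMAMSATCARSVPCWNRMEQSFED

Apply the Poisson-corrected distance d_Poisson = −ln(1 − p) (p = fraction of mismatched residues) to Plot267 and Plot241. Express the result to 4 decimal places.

Mismatches occur at site 1 (H/F), site 3 (P/E), site 11 (Q/R), site 12 (K/Q), site 15 (A/H), site 18 (K/S), site 24 (M/A), site 28 (D/R), site 30 (A/V), site 31 (D/P), site 34 (G/N), site 35 (K/R), site 36 (H/M), site 37 (Q/E), site 40 (T/F).
p = 15/42 = 0.357143.
d = −ln(1 − 0.357143) = −ln(0.642857) = 0.4418.

0.4418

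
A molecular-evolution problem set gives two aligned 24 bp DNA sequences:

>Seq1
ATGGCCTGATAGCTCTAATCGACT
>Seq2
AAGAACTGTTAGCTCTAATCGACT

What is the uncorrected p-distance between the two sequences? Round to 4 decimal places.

0.1667

Mismatches occur at site 2 (T↔A), site 4 (G↔A), site 5 (C↔A), site 9 (A↔T).
There are 4 differences over 24 sites, so p = 4/24 = 0.1667.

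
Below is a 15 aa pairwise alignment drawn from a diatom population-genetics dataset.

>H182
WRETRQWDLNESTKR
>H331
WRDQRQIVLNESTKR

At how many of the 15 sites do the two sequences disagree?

The sequences differ at positions 3 (E/D), 4 (T/Q), 7 (W/I), 8 (D/V).
That gives 4 mismatches out of 15 aligned sites, so the Hamming distance is 4.

4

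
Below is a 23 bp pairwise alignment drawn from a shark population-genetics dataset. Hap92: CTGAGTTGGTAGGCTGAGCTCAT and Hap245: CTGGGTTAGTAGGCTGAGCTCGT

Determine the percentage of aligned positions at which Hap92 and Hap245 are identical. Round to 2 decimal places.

86.96%

Differing sites — 4:A/G; 8:G/A; 22:A/G.
20 of the 23 sites match, so the percent identity is 20/23 × 100 = 86.96%.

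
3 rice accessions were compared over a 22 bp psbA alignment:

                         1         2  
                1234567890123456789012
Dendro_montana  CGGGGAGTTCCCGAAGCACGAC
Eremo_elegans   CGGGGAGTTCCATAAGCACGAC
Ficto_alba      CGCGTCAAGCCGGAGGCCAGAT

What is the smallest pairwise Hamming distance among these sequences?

2

Pairwise Hamming distances:
  Dendro_montana vs Eremo_elegans: 2
  Dendro_montana vs Ficto_alba: 11
  Eremo_elegans vs Ficto_alba: 12
The smallest is 2, between Dendro_montana and Eremo_elegans.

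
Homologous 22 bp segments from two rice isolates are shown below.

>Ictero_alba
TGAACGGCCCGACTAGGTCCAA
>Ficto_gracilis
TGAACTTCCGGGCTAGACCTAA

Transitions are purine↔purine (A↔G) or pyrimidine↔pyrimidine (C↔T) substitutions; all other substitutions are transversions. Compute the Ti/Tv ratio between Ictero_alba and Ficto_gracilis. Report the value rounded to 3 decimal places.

Mismatches occur at site 6 (G↔T, transversion), site 7 (G↔T, transversion), site 10 (C↔G, transversion), site 12 (A↔G, transition), site 17 (G↔A, transition), site 18 (T↔C, transition), site 20 (C↔T, transition).
Of the 7 differences, 4 transitions and 3 transversions, so Ti/Tv = 4/3 = 1.333.

1.333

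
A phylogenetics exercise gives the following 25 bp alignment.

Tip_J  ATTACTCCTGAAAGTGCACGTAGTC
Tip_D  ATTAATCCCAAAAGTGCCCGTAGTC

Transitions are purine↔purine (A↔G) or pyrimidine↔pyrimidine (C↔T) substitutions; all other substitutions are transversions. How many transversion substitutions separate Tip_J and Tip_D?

The sequences differ at positions 5 (C/A, transversion), 9 (T/C, transition), 10 (G/A, transition), 18 (A/C, transversion).
Of the 4 differences, 2 transitions and 2 transversions, so the answer is 2.

2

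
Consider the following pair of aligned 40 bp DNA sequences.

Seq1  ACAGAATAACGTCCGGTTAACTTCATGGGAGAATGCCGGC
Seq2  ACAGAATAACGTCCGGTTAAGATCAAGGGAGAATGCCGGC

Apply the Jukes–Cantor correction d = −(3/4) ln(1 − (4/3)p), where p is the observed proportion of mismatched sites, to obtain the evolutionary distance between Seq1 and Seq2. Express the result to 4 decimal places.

0.0790

Mismatches occur at site 21 (C↔G), site 22 (T↔A), site 26 (T↔A).
p = 3/40 = 0.075000.
d = −0.75 · ln(1 − (4/3)·0.075000) = −0.75 · ln(0.900000) = −0.75 · (-0.105361) = 0.0790.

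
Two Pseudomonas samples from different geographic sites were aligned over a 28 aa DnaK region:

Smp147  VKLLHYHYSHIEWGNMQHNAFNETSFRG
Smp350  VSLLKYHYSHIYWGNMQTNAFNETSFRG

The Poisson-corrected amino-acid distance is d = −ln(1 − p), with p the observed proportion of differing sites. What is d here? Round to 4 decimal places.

0.1542

Mismatches occur at site 2 (K/S), site 5 (H/K), site 12 (E/Y), site 18 (H/T).
p = 4/28 = 0.142857.
d = −ln(1 − 0.142857) = −ln(0.857143) = 0.1542.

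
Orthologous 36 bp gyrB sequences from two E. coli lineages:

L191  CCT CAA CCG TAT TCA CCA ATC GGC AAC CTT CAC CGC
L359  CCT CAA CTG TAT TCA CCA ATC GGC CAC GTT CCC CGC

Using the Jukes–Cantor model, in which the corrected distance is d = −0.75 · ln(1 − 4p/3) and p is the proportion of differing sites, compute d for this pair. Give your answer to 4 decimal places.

Mismatches occur at site 8 (C→T), site 25 (A→C), site 28 (C→G), site 32 (A→C).
p = 4/36 = 0.111111.
d = −0.75 · ln(1 − (4/3)·0.111111) = −0.75 · ln(0.851852) = −0.75 · (-0.160342) = 0.1203.

0.1203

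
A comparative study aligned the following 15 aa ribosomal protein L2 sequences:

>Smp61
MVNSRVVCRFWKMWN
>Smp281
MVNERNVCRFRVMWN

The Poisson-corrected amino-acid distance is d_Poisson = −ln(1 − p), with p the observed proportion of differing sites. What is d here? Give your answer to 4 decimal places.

Differing sites — 4:S/E; 6:V/N; 11:W/R; 12:K/V.
p = 4/15 = 0.266667.
d = −ln(1 − 0.266667) = −ln(0.733333) = 0.3102.

0.3102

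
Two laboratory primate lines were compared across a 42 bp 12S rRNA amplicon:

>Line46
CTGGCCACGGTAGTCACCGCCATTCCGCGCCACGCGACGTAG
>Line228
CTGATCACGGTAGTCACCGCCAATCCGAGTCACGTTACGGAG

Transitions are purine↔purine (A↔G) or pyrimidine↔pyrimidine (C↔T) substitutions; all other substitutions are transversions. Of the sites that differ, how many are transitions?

4

Mismatches occur at site 4 (G/A, transition), site 5 (C/T, transition), site 23 (T/A, transversion), site 28 (C/A, transversion), site 30 (C/T, transition), site 35 (C/T, transition), site 36 (G/T, transversion), site 40 (T/G, transversion).
Of the 8 differences, 4 transitions and 4 transversions, so the answer is 4.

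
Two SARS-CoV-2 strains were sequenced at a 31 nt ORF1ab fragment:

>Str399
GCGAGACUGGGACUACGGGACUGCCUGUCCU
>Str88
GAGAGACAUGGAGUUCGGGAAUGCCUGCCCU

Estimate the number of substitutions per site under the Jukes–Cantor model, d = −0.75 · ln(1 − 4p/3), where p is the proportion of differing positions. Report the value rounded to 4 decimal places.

Mismatches occur at site 2 (C→A), site 8 (U→A), site 9 (G→U), site 13 (C→G), site 15 (A→U), site 21 (C→A), site 28 (U→C).
p = 7/31 = 0.225806.
d = −0.75 · ln(1 − (4/3)·0.225806) = −0.75 · ln(0.698925) = −0.75 · (-0.358212) = 0.2687.

0.2687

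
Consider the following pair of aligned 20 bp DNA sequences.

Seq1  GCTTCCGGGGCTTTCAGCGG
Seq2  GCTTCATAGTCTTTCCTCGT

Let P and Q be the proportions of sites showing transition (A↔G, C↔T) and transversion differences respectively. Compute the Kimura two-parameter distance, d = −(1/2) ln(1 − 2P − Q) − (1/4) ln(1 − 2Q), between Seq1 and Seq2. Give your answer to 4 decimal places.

0.4845

Differing sites — 6:C/A (Tv); 7:G/T (Tv); 8:G/A (Ti); 10:G/T (Tv); 16:A/C (Tv); 17:G/T (Tv); 20:G/T (Tv).
Of the 7 differences, 1 transition and 6 transversions over 20 sites: P = 1/20 = 0.050000, Q = 6/20 = 0.300000.
d = −0.5·ln(0.600000) − 0.25·ln(0.400000) = −0.5·(-0.510826) − 0.25·(-0.916291) = 0.4845.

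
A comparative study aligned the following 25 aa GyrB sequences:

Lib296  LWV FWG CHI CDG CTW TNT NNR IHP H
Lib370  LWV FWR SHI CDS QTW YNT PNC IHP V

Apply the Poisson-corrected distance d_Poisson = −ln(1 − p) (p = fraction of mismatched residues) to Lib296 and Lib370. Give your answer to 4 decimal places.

0.3857

Mismatches occur at site 6 (G/R), site 7 (C/S), site 12 (G/S), site 13 (C/Q), site 16 (T/Y), site 19 (N/P), site 21 (R/C), site 25 (H/V).
p = 8/25 = 0.320000.
d = −ln(1 − 0.320000) = −ln(0.680000) = 0.3857.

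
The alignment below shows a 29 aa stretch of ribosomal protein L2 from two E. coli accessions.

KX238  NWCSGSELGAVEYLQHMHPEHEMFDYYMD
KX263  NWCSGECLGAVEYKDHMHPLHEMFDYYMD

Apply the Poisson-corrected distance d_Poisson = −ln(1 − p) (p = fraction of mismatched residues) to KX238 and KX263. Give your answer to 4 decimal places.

The sequences differ at positions 6 (S/E), 7 (E/C), 14 (L/K), 15 (Q/D), 20 (E/L).
p = 5/29 = 0.172414.
d = −ln(1 − 0.172414) = −ln(0.827586) = 0.1892.

0.1892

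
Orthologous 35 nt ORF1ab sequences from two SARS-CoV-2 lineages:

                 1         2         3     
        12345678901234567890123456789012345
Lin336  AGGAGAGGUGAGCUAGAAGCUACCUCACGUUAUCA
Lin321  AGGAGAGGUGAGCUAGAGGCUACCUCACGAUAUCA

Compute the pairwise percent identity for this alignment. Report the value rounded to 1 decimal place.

The sequences differ at positions 18 (A/G), 30 (U/A).
33 of the 35 sites match, so the percent identity is 33/35 × 100 = 94.3%.

94.3%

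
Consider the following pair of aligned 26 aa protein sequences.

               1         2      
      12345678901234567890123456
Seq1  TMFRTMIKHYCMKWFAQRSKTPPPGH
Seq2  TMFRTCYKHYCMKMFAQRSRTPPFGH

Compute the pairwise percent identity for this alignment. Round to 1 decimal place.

80.8%

Differing sites — 6:M/C; 7:I/Y; 14:W/M; 20:K/R; 24:P/F.
21 of the 26 sites match, so the percent identity is 21/26 × 100 = 80.8%.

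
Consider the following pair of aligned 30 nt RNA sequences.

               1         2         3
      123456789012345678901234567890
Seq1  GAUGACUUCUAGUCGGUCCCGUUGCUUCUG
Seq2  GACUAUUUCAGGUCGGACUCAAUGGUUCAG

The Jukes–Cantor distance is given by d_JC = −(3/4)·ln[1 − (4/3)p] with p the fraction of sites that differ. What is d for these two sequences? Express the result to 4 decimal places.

0.5034

Mismatches occur at site 3 (U/C), site 4 (G/U), site 6 (C/U), site 10 (U/A), site 11 (A/G), site 17 (U/A), site 19 (C/U), site 21 (G/A), site 22 (U/A), site 25 (C/G), site 29 (U/A).
p = 11/30 = 0.366667.
d = −0.75 · ln(1 − (4/3)·0.366667) = −0.75 · ln(0.511111) = −0.75 · (-0.671168) = 0.5034.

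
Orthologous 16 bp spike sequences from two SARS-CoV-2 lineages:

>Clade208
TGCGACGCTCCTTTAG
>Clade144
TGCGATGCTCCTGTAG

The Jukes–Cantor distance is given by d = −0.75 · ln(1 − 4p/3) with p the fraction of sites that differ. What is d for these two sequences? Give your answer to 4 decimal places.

Mismatches occur at site 6 (C/T), site 13 (T/G).
p = 2/16 = 0.125000.
d = −0.75 · ln(1 − (4/3)·0.125000) = −0.75 · ln(0.833333) = −0.75 · (-0.182322) = 0.1367.

0.1367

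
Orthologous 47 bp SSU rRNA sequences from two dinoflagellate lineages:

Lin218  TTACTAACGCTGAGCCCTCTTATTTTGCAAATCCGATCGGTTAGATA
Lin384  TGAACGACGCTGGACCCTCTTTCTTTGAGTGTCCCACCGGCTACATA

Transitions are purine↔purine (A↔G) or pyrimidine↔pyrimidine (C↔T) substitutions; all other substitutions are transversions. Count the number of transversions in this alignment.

Mismatches occur at site 2 (T→G, transversion), site 4 (C→A, transversion), site 5 (T→C, transition), site 6 (A→G, transition), site 13 (A→G, transition), site 14 (G→A, transition), site 22 (A→T, transversion), site 23 (T→C, transition), site 28 (C→A, transversion), site 29 (A→G, transition), site 30 (A→T, transversion), site 31 (A→G, transition), site 35 (G→C, transversion), site 37 (T→C, transition), site 41 (T→C, transition), site 44 (G→C, transversion).
Of the 16 differences, 9 transitions and 7 transversions, so the answer is 7.

7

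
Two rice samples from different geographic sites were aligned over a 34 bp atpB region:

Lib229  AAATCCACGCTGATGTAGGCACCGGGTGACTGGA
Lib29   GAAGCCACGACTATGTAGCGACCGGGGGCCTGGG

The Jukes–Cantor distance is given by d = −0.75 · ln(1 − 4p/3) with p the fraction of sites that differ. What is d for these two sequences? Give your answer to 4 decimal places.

Mismatches occur at site 1 (A/G), site 4 (T/G), site 10 (C/A), site 11 (T/C), site 12 (G/T), site 19 (G/C), site 20 (C/G), site 27 (T/G), site 29 (A/C), site 34 (A/G).
p = 10/34 = 0.294118.
d = −0.75 · ln(1 − (4/3)·0.294118) = −0.75 · ln(0.607843) = −0.75 · (-0.497839) = 0.3734.

0.3734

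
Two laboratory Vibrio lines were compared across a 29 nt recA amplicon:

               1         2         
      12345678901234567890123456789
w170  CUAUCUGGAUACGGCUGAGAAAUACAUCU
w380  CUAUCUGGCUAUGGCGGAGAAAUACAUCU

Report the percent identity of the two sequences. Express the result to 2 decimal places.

Mismatches occur at site 9 (A/C), site 12 (C/U), site 16 (U/G).
26 of the 29 sites match, so the percent identity is 26/29 × 100 = 89.66%.

89.66%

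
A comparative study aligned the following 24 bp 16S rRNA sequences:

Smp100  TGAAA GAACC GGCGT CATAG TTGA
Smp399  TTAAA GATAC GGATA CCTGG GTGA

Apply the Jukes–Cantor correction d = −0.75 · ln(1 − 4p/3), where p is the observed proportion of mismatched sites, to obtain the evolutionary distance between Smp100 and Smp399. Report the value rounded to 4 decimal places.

Mismatches occur at site 2 (G→T), site 8 (A→T), site 9 (C→A), site 13 (C→A), site 14 (G→T), site 15 (T→A), site 17 (A→C), site 19 (A→G), site 21 (T→G).
p = 9/24 = 0.375000.
d = −0.75 · ln(1 − (4/3)·0.375000) = −0.75 · ln(0.500000) = −0.75 · (-0.693147) = 0.5199.

0.5199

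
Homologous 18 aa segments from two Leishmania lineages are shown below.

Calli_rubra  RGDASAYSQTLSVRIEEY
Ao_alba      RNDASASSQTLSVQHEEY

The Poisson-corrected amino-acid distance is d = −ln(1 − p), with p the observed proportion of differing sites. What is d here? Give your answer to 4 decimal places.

0.2513

The sequences differ at positions 2 (G/N), 7 (Y/S), 14 (R/Q), 15 (I/H).
p = 4/18 = 0.222222.
d = −ln(1 − 0.222222) = −ln(0.777778) = 0.2513.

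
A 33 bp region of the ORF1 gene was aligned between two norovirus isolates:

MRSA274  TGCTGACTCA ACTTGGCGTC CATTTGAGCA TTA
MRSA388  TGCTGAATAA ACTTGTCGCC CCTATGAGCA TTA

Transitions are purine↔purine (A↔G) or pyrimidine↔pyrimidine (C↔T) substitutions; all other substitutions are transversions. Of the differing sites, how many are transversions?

Mismatches occur at site 7 (C→A, transversion), site 9 (C→A, transversion), site 16 (G→T, transversion), site 19 (T→C, transition), site 22 (A→C, transversion), site 24 (T→A, transversion).
Of the 6 differences, 1 transition and 5 transversions, so the answer is 5.

5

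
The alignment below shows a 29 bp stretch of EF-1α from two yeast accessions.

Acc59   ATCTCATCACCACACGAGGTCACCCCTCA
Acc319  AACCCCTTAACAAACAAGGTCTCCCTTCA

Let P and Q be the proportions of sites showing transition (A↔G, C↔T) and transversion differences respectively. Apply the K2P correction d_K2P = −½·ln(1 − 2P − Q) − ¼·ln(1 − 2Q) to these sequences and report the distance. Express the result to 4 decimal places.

0.4031

Mismatches occur at site 2 (T↔A, transversion), site 4 (T↔C, transition), site 6 (A↔C, transversion), site 8 (C↔T, transition), site 10 (C↔A, transversion), site 13 (C↔A, transversion), site 16 (G↔A, transition), site 22 (A↔T, transversion), site 26 (C↔T, transition).
Of the 9 differences, 4 transitions and 5 transversions over 29 sites: P = 4/29 = 0.137931, Q = 5/29 = 0.172414.
d = −0.5·ln(0.551724) − 0.25·ln(0.655172) = −0.5·(-0.594707) − 0.25·(-0.422857) = 0.4031.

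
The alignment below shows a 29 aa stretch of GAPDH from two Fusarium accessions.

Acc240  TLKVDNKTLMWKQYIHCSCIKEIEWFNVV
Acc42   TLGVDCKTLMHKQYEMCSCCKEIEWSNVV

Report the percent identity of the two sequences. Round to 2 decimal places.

75.86%

Differing sites — 3:K/G; 6:N/C; 11:W/H; 15:I/E; 16:H/M; 20:I/C; 26:F/S.
22 of the 29 sites match, so the percent identity is 22/29 × 100 = 75.86%.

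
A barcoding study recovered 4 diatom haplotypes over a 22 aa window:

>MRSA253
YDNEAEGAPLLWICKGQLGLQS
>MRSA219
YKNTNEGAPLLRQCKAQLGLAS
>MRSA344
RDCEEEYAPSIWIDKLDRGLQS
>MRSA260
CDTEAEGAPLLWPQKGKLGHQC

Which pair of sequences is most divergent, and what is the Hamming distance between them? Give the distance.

15

Pairwise Hamming distances:
  MRSA253 vs MRSA219: 7
  MRSA253 vs MRSA344: 10
  MRSA253 vs MRSA260: 7
  MRSA219 vs MRSA344: 15
  MRSA219 vs MRSA260: 13
  MRSA344 vs MRSA260: 13
The largest is 15, between MRSA219 and MRSA344.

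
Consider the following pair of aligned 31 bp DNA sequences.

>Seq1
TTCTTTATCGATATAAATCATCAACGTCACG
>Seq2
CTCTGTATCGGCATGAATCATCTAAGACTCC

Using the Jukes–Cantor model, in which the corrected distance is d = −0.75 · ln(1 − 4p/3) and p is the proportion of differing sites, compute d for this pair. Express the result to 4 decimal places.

The sequences differ at positions 1 (T/C), 5 (T/G), 11 (A/G), 12 (T/C), 15 (A/G), 23 (A/T), 25 (C/A), 27 (T/A), 29 (A/T), 31 (G/C).
p = 10/31 = 0.322581.
d = −0.75 · ln(1 − (4/3)·0.322581) = −0.75 · ln(0.569892) = −0.75 · (-0.562308) = 0.4217.

0.4217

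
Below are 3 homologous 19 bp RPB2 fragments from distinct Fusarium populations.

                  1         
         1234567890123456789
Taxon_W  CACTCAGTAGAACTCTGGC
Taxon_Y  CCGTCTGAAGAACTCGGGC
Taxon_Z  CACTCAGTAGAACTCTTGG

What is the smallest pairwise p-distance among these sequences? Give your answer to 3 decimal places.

Pairwise Hamming distances:
  Taxon_W vs Taxon_Y: 5
  Taxon_W vs Taxon_Z: 2
  Taxon_Y vs Taxon_Z: 7
The smallest is 2 mismatches, between Taxon_W and Taxon_Z; p = 2/19 = 0.105.

0.105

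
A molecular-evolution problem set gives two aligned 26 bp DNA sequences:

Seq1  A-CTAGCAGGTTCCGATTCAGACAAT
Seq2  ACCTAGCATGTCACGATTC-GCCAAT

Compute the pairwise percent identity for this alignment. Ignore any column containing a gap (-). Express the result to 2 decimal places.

Excluding the 2 gap columns leaves 24 comparable sites.
The sequences differ at positions 9 (G/T), 12 (T/C), 13 (C/A), 22 (A/C).
20 of the 24 comparable sites match, so the percent identity is 20/24 × 100 = 83.33%.

83.33%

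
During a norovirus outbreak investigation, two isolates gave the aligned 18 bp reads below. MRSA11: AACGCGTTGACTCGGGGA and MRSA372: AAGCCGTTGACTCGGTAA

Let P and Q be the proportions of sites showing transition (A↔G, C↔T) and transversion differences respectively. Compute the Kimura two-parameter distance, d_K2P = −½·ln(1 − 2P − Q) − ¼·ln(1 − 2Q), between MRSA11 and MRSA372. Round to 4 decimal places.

0.2641

Differing sites — 3:C/G (Tv); 4:G/C (Tv); 16:G/T (Tv); 17:G/A (Ti).
Of the 4 differences, 1 transition and 3 transversions over 18 sites: P = 1/18 = 0.055556, Q = 3/18 = 0.166667.
d = −0.5·ln(0.722221) − 0.25·ln(0.666666) = −0.5·(-0.325424) − 0.25·(-0.405466) = 0.2641.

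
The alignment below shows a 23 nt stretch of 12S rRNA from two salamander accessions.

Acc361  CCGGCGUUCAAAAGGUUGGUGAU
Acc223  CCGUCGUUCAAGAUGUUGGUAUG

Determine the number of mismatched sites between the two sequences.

6

Mismatches occur at site 4 (G/U), site 12 (A/G), site 14 (G/U), site 21 (G/A), site 22 (A/U), site 23 (U/G).
That gives 6 mismatches out of 23 aligned sites, so the Hamming distance is 6.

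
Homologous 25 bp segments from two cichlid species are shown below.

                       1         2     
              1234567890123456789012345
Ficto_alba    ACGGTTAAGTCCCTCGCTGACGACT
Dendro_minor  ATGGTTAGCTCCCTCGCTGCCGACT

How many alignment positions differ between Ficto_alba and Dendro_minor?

4

The sequences differ at positions 2 (C/T), 8 (A/G), 9 (G/C), 20 (A/C).
That gives 4 mismatches out of 25 aligned sites, so the Hamming distance is 4.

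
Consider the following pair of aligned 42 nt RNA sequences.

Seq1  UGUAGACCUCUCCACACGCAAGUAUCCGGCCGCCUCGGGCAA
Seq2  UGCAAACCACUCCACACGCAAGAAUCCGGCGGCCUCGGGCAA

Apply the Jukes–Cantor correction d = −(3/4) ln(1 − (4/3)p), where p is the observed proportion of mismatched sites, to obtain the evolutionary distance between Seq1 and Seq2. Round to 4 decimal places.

Differing sites — 3:U/C; 5:G/A; 9:U/A; 23:U/A; 31:C/G.
p = 5/42 = 0.119048.
d = −0.75 · ln(1 − (4/3)·0.119048) = −0.75 · ln(0.841269) = −0.75 · (-0.172844) = 0.1296.

0.1296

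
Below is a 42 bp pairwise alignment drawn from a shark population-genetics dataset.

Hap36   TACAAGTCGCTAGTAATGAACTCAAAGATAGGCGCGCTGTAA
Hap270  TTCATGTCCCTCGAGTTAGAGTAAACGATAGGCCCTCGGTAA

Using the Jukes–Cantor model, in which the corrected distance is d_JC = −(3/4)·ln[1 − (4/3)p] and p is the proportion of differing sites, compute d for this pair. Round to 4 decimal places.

The sequences differ at positions 2 (A/T), 5 (A/T), 9 (G/C), 12 (A/C), 14 (T/A), 15 (A/G), 16 (A/T), 18 (G/A), 19 (A/G), 21 (C/G), 23 (C/A), 26 (A/C), 34 (G/C), 36 (G/T), 38 (T/G).
p = 15/42 = 0.357143.
d = −0.75 · ln(1 − (4/3)·0.357143) = −0.75 · ln(0.523809) = −0.75 · (-0.646628) = 0.4850.

0.4850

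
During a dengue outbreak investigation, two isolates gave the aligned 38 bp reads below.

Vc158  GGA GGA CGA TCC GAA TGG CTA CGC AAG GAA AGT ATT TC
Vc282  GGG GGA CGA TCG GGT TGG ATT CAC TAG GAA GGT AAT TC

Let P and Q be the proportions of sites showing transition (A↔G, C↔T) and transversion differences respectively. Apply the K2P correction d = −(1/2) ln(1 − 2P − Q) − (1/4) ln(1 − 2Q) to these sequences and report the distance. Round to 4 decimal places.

0.3246

Differing sites — 3:A/G (Ti); 12:C/G (Tv); 14:A/G (Ti); 15:A/T (Tv); 19:C/A (Tv); 21:A/T (Tv); 23:G/A (Ti); 25:A/T (Tv); 31:A/G (Ti); 35:T/A (Tv).
Of the 10 differences, 4 transitions and 6 transversions over 38 sites: P = 4/38 = 0.105263, Q = 6/38 = 0.157895.
d = −0.5·ln(0.631579) − 0.25·ln(0.684210) = −0.5·(-0.459532) − 0.25·(-0.379490) = 0.3246.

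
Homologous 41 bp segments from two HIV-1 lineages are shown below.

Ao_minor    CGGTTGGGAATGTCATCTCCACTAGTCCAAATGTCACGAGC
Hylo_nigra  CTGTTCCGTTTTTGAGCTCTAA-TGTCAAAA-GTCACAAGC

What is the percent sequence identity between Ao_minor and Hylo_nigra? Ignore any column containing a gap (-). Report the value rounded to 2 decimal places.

66.67%

Excluding the 2 gap columns leaves 39 comparable sites.
Mismatches occur at site 2 (G→T), site 6 (G→C), site 7 (G→C), site 9 (A→T), site 10 (A→T), site 12 (G→T), site 14 (C→G), site 16 (T→G), site 20 (C→T), site 22 (C→A), site 24 (A→T), site 28 (C→A), site 38 (G→A).
26 of the 39 comparable sites match, so the percent identity is 26/39 × 100 = 66.67%.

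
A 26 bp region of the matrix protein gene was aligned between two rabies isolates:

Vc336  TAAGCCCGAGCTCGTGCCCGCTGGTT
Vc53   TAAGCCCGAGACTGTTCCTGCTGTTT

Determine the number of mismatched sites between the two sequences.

6

Mismatches occur at site 11 (C→A), site 12 (T→C), site 13 (C→T), site 16 (G→T), site 19 (C→T), site 24 (G→T).
That gives 6 mismatches out of 26 aligned sites, so the Hamming distance is 6.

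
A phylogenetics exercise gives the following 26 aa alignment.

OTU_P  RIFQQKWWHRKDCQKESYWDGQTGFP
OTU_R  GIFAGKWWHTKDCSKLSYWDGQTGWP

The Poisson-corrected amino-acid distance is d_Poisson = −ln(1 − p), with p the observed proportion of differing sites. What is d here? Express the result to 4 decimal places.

The sequences differ at positions 1 (R/G), 4 (Q/A), 5 (Q/G), 10 (R/T), 14 (Q/S), 16 (E/L), 25 (F/W).
p = 7/26 = 0.269231.
d = −ln(1 − 0.269231) = −ln(0.730769) = 0.3137.

0.3137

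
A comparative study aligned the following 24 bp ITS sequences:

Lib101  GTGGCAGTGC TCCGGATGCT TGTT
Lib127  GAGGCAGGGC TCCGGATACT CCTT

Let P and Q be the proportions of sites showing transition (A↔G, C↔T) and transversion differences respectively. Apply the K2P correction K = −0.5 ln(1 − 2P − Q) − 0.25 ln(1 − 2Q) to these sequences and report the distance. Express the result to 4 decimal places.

0.2443

Mismatches occur at site 2 (T/A, transversion), site 8 (T/G, transversion), site 18 (G/A, transition), site 21 (T/C, transition), site 22 (G/C, transversion).
Of the 5 differences, 2 transitions and 3 transversions over 24 sites: P = 2/24 = 0.083333, Q = 3/24 = 0.125000.
d = −0.5·ln(0.708334) − 0.25·ln(0.750000) = −0.5·(-0.344840) − 0.25·(-0.287682) = 0.2443.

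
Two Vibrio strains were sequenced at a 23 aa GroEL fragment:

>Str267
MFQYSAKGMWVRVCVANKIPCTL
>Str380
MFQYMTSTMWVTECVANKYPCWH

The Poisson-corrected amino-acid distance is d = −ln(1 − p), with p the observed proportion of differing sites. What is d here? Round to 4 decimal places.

The sequences differ at positions 5 (S/M), 6 (A/T), 7 (K/S), 8 (G/T), 12 (R/T), 13 (V/E), 19 (I/Y), 22 (T/W), 23 (L/H).
p = 9/23 = 0.391304.
d = −ln(1 − 0.391304) = −ln(0.608696) = 0.4964.

0.4964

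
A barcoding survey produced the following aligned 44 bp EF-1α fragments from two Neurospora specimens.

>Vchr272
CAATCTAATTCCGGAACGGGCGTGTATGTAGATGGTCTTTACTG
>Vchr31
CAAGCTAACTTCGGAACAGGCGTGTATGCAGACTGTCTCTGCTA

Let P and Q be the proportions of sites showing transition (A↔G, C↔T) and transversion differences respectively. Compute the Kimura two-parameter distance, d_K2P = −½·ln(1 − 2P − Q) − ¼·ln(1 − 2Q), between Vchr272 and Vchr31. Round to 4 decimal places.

0.2869

Differing sites — 4:T/G (Tv); 9:T/C (Ti); 11:C/T (Ti); 18:G/A (Ti); 29:T/C (Ti); 33:T/C (Ti); 34:G/T (Tv); 39:T/C (Ti); 41:A/G (Ti); 44:G/A (Ti).
Of the 10 differences, 8 transitions and 2 transversions over 44 sites: P = 8/44 = 0.181818, Q = 2/44 = 0.045455.
d = −0.5·ln(0.590909) − 0.25·ln(0.909090) = −0.5·(-0.526093) − 0.25·(-0.095311) = 0.2869.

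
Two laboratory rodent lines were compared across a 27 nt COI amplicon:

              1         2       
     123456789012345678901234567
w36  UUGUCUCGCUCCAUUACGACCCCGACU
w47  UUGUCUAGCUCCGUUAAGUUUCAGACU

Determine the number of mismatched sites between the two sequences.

The sequences differ at positions 7 (C/A), 13 (A/G), 17 (C/A), 19 (A/U), 20 (C/U), 21 (C/U), 23 (C/A).
That gives 7 mismatches out of 27 aligned sites, so the Hamming distance is 7.

7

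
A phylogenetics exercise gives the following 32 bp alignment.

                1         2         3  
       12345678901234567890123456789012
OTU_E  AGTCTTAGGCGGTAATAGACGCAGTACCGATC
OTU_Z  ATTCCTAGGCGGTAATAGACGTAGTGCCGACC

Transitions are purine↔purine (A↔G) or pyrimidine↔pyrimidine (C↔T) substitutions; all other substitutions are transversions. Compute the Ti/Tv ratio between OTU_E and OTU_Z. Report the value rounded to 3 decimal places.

Mismatches occur at site 2 (G→T, transversion), site 5 (T→C, transition), site 22 (C→T, transition), site 26 (A→G, transition), site 31 (T→C, transition).
Of the 5 differences, 4 transitions and 1 transversion, so Ti/Tv = 4/1 = 4.000.

4.000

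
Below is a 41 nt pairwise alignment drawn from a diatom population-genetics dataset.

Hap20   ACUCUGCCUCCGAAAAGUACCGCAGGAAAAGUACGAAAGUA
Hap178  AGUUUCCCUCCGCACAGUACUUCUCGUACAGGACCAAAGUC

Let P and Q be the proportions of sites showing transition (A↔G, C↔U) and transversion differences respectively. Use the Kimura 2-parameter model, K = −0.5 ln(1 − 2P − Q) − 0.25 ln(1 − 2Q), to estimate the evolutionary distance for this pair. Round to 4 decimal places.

Mismatches occur at site 2 (C→G, transversion), site 4 (C→U, transition), site 6 (G→C, transversion), site 13 (A→C, transversion), site 15 (A→C, transversion), site 21 (C→U, transition), site 22 (G→U, transversion), site 24 (A→U, transversion), site 25 (G→C, transversion), site 27 (A→U, transversion), site 29 (A→C, transversion), site 32 (U→G, transversion), site 35 (G→C, transversion), site 41 (A→C, transversion).
Of the 14 differences, 2 transitions and 12 transversions over 41 sites: P = 2/41 = 0.048780, Q = 12/41 = 0.292683.
d = −0.5·ln(0.609757) − 0.25·ln(0.414634) = −0.5·(-0.494695) − 0.25·(-0.880359) = 0.4674.

0.4674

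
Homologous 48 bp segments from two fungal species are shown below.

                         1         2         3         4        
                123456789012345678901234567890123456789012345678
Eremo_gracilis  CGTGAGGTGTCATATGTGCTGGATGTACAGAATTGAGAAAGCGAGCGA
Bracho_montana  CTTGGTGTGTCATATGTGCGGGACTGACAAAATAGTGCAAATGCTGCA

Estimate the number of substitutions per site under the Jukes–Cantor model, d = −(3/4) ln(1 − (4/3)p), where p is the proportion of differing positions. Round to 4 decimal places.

0.4793

Differing sites — 2:G/T; 5:A/G; 6:G/T; 20:T/G; 24:T/C; 25:G/T; 26:T/G; 30:G/A; 34:T/A; 36:A/T; 38:A/C; 41:G/A; 42:C/T; 44:A/C; 45:G/T; 46:C/G; 47:G/C.
p = 17/48 = 0.354167.
d = −0.75 · ln(1 − (4/3)·0.354167) = −0.75 · ln(0.527777) = −0.75 · (-0.639081) = 0.4793.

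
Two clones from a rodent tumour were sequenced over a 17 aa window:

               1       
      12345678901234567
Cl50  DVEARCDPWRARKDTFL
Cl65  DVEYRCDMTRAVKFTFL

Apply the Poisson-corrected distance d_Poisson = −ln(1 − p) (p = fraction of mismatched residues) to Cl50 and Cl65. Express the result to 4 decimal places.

Differing sites — 4:A/Y; 8:P/M; 9:W/T; 12:R/V; 14:D/F.
p = 5/17 = 0.294118.
d = −ln(1 − 0.294118) = −ln(0.705882) = 0.3483.

0.3483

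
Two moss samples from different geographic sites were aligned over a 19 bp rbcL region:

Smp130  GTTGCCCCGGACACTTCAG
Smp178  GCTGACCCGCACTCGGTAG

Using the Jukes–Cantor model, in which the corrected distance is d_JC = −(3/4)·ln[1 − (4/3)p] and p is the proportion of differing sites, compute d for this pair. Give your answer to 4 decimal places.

0.5068

Differing sites — 2:T/C; 5:C/A; 10:G/C; 13:A/T; 15:T/G; 16:T/G; 17:C/T.
p = 7/19 = 0.368421.
d = −0.75 · ln(1 − (4/3)·0.368421) = −0.75 · ln(0.508772) = −0.75 · (-0.675755) = 0.5068.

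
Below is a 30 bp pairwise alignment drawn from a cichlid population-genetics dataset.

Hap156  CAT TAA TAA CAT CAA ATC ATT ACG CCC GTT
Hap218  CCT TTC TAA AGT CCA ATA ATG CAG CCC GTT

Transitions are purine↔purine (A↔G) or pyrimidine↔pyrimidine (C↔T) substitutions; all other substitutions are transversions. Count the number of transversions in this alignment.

9

Mismatches occur at site 2 (A↔C, transversion), site 5 (A↔T, transversion), site 6 (A↔C, transversion), site 10 (C↔A, transversion), site 11 (A↔G, transition), site 14 (A↔C, transversion), site 18 (C↔A, transversion), site 21 (T↔G, transversion), site 22 (A↔C, transversion), site 23 (C↔A, transversion).
Of the 10 differences, 1 transition and 9 transversions, so the answer is 9.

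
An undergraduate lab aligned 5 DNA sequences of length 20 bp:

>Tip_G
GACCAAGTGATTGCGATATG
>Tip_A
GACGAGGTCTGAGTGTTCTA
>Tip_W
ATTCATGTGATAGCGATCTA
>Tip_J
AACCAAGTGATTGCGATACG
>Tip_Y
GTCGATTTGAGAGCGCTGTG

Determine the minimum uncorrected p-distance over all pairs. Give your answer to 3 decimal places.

Pairwise Hamming distances:
  Tip_G vs Tip_A: 10
  Tip_G vs Tip_W: 7
  Tip_G vs Tip_J: 2
  Tip_G vs Tip_Y: 8
  Tip_A vs Tip_W: 10
  Tip_A vs Tip_J: 12
  Tip_A vs Tip_Y: 9
  Tip_W vs Tip_J: 7
  Tip_W vs Tip_Y: 8
  Tip_J vs Tip_Y: 10
The smallest is 2 mismatches, between Tip_G and Tip_J; p = 2/20 = 0.100.

0.100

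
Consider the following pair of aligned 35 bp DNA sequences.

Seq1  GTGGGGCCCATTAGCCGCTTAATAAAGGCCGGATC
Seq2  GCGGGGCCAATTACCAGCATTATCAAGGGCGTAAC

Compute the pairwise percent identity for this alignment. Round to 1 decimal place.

71.4%

The sequences differ at positions 2 (T/C), 9 (C/A), 14 (G/C), 16 (C/A), 19 (T/A), 21 (A/T), 24 (A/C), 29 (C/G), 32 (G/T), 34 (T/A).
25 of the 35 sites match, so the percent identity is 25/35 × 100 = 71.4%.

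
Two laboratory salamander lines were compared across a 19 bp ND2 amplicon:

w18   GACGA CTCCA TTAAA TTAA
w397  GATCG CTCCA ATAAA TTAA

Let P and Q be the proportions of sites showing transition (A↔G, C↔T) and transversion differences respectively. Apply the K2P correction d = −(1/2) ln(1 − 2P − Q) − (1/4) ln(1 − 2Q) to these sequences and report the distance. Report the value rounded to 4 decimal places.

0.2488

Mismatches occur at site 3 (C/T, transition), site 4 (G/C, transversion), site 5 (A/G, transition), site 11 (T/A, transversion).
Of the 4 differences, 2 transitions and 2 transversions over 19 sites: P = 2/19 = 0.105263, Q = 2/19 = 0.105263.
d = −0.5·ln(0.684211) − 0.25·ln(0.789474) = −0.5·(-0.379489) − 0.25·(-0.236388) = 0.2488.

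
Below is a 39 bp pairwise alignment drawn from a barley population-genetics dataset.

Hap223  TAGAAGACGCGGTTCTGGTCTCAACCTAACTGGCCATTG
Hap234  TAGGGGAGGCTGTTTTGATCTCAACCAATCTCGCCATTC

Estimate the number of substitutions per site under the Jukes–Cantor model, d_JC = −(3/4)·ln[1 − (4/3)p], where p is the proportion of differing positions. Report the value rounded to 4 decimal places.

Differing sites — 4:A/G; 5:A/G; 8:C/G; 11:G/T; 15:C/T; 18:G/A; 27:T/A; 29:A/T; 32:G/C; 39:G/C.
p = 10/39 = 0.256410.
d = −0.75 · ln(1 − (4/3)·0.256410) = −0.75 · ln(0.658120) = −0.75 · (-0.418368) = 0.3138.

0.3138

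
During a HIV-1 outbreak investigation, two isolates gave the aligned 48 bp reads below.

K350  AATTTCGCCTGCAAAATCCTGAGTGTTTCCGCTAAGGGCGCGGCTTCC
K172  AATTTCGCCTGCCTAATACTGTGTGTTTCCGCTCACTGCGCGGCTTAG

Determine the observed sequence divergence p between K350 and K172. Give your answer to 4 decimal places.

The sequences differ at positions 13 (A/C), 14 (A/T), 18 (C/A), 22 (A/T), 34 (A/C), 36 (G/C), 37 (G/T), 47 (C/A), 48 (C/G).
There are 9 differences over 48 sites, so p = 9/48 = 0.1875.

0.1875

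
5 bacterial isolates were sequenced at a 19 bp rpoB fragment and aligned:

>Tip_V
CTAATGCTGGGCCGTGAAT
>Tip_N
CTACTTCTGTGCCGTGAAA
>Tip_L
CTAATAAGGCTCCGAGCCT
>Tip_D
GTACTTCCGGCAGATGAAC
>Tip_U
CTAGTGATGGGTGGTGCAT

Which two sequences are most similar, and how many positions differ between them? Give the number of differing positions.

4

Pairwise Hamming distances:
  Tip_V vs Tip_N: 4
  Tip_V vs Tip_L: 8
  Tip_V vs Tip_D: 9
  Tip_V vs Tip_U: 5
  Tip_N vs Tip_L: 10
  Tip_N vs Tip_D: 8
  Tip_N vs Tip_U: 8
  Tip_L vs Tip_D: 14
  Tip_L vs Tip_U: 9
  Tip_D vs Tip_U: 10
The smallest is 4, between Tip_V and Tip_N.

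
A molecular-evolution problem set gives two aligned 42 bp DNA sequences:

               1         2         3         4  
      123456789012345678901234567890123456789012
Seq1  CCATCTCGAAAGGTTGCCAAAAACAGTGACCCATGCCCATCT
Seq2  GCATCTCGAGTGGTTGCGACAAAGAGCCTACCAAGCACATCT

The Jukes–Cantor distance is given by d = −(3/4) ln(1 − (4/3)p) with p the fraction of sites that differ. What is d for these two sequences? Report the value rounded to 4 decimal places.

Mismatches occur at site 1 (C↔G), site 10 (A↔G), site 11 (A↔T), site 18 (C↔G), site 20 (A↔C), site 24 (C↔G), site 27 (T↔C), site 28 (G↔C), site 29 (A↔T), site 30 (C↔A), site 34 (T↔A), site 37 (C↔A).
p = 12/42 = 0.285714.
d = −0.75 · ln(1 − (4/3)·0.285714) = −0.75 · ln(0.619048) = −0.75 · (-0.479572) = 0.3597.

0.3597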